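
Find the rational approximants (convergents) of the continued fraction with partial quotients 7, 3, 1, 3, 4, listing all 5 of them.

7/1, 22/3, 29/4, 109/15, 465/64

Using the convergent recurrence p_i = a_i*p_{i-1} + p_{i-2}, q_i = a_i*q_{i-1} + q_{i-2} with p_{-2}=0, p_{-1}=1, q_{-2}=1, q_{-1}=0:
  i=0: a_0=7, p_0 = 7*1 + 0 = 7, q_0 = 7*0 + 1 = 1.
  i=1: a_1=3, p_1 = 3*7 + 1 = 22, q_1 = 3*1 + 0 = 3.
  i=2: a_2=1, p_2 = 1*22 + 7 = 29, q_2 = 1*3 + 1 = 4.
  i=3: a_3=3, p_3 = 3*29 + 22 = 109, q_3 = 3*4 + 3 = 15.
  i=4: a_4=4, p_4 = 4*109 + 29 = 465, q_4 = 4*15 + 4 = 64.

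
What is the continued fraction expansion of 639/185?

Run the Euclidean algorithm on 639 and 185; the successive quotients are the partial quotients a_0, a_1, ... (each step inverts the fractional part left over by the previous one):
  639 = 3*185 + 84, so a_0 = 3.
  185 = 2*84 + 17, so a_1 = 2.
  84 = 4*17 + 16, so a_2 = 4.
  17 = 1*16 + 1, so a_3 = 1.
  16 = 16*1 + 0, so a_4 = 16.
The remainder reaches 0 after 5 divisions, so the expansion has 5 partial quotients, read off in order.

[3; 2, 4, 1, 16]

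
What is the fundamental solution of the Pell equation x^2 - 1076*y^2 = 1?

First expand sqrt(1076) as a continued fraction. With x_i = (sqrt(1076) + m_i)/d_i and (m_0, d_0) = (0, 1): a_0 = floor(sqrt(1076)) = 32, since 32^2 = 1024 <= 1076 < 1089 = 33^2.
Iterate m_{i+1} = d_i*a_i - m_i, d_{i+1} = (1076 - m_{i+1}^2)/d_i, a_{i+1} = floor((a_0 + m_{i+1})/d_{i+1}):
  m_1 = 1*32 - 0 = 32, d_1 = (1076 - 32^2)/1 = 52/1 = 52, a_1 = floor((32 + 32)/52) = 1.
  m_2 = 52*1 - 32 = 20, d_2 = (1076 - 20^2)/52 = 676/52 = 13, a_2 = floor((32 + 20)/13) = 4.
  m_3 = 13*4 - 20 = 32, d_3 = (1076 - 32^2)/13 = 52/13 = 4, a_3 = floor((32 + 32)/4) = 16.
  m_4 = 4*16 - 32 = 32, d_4 = (1076 - 32^2)/4 = 52/4 = 13, a_4 = floor((32 + 32)/13) = 4.
  m_5 = 13*4 - 32 = 20, d_5 = (1076 - 20^2)/13 = 676/13 = 52, a_5 = floor((32 + 20)/52) = 1.
  m_6 = 52*1 - 20 = 32, d_6 = (1076 - 32^2)/52 = 52/52 = 1, a_6 = floor((32 + 32)/1) = 64.
  m_7 = 1*64 - 32 = 32, d_7 = (1076 - 32^2)/1 = 52/1 = 52: (m_7, d_7) = (m_1, d_1) = (32, 52), so from here the quotients repeat a_1, ..., a_6; the period length is 6.
So sqrt(1076) = [32; (1, 4, 16, 4, 1, 64)] with period length k = 6.
k is even, so the fundamental solution of x^2 - 1076y^2 = 1 is (p_{k-1}, q_{k-1}) = (p_5, q_5); compute convergents through index 5.
Convergents (p_i = a_i*p_{i-1} + p_{i-2}, q_i = a_i*q_{i-1} + q_{i-2} with p_{-2}=0, p_{-1}=1, q_{-2}=1, q_{-1}=0):
  i=0: a_0=32, p_0 = 32*1 + 0 = 32, q_0 = 32*0 + 1 = 1.
  i=1: a_1=1, p_1 = 1*32 + 1 = 33, q_1 = 1*1 + 0 = 1.
  i=2: a_2=4, p_2 = 4*33 + 32 = 164, q_2 = 4*1 + 1 = 5.
  i=3: a_3=16, p_3 = 16*164 + 33 = 2657, q_3 = 16*5 + 1 = 81.
  i=4: a_4=4, p_4 = 4*2657 + 164 = 10792, q_4 = 4*81 + 5 = 329.
  i=5: a_5=1, p_5 = 1*10792 + 2657 = 13449, q_5 = 1*329 + 81 = 410.
Check: 13449^2 - 1076*410^2 = 180875601 - 180875600 = 1, so (x, y) = (13449, 410) solves the equation, and by the theorem it is the least positive solution.

(x, y) = (13449, 410)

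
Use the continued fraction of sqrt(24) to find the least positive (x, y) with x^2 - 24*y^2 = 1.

First expand sqrt(24) as a continued fraction. With x_i = (sqrt(24) + m_i)/d_i and (m_0, d_0) = (0, 1): a_0 = floor(sqrt(24)) = 4, since 4^2 = 16 <= 24 < 25 = 5^2.
Iterate m_{i+1} = d_i*a_i - m_i, d_{i+1} = (24 - m_{i+1}^2)/d_i, a_{i+1} = floor((a_0 + m_{i+1})/d_{i+1}):
  m_1 = 1*4 - 0 = 4, d_1 = (24 - 4^2)/1 = 8/1 = 8, a_1 = floor((4 + 4)/8) = 1.
  m_2 = 8*1 - 4 = 4, d_2 = (24 - 4^2)/8 = 8/8 = 1, a_2 = floor((4 + 4)/1) = 8.
  m_3 = 1*8 - 4 = 4, d_3 = (24 - 4^2)/1 = 8/1 = 8: (m_3, d_3) = (m_1, d_1) = (4, 8), so from here the quotients repeat a_1, a_2; the period length is 2.
So sqrt(24) = [4; (1, 8)] with period length k = 2.
k is even, so the fundamental solution of x^2 - 24y^2 = 1 is (p_{k-1}, q_{k-1}) = (p_1, q_1); compute convergents through index 1.
Convergents (p_i = a_i*p_{i-1} + p_{i-2}, q_i = a_i*q_{i-1} + q_{i-2} with p_{-2}=0, p_{-1}=1, q_{-2}=1, q_{-1}=0):
  i=0: a_0=4, p_0 = 4*1 + 0 = 4, q_0 = 4*0 + 1 = 1.
  i=1: a_1=1, p_1 = 1*4 + 1 = 5, q_1 = 1*1 + 0 = 1.
Check: 5^2 - 24*1^2 = 25 - 24 = 1, so (x, y) = (5, 1) solves the equation, and by the theorem it is the least positive solution.

(x, y) = (5, 1)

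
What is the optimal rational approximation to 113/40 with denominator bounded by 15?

31/11

Expand x = 113/40 as a continued fraction with the Euclidean algorithm:
  113 = 2*40 + 33, so a_0 = 2.
  40 = 1*33 + 7, so a_1 = 1.
  33 = 4*7 + 5, so a_2 = 4.
  7 = 1*5 + 2, so a_3 = 1.
  5 = 2*2 + 1, so a_4 = 2.
  2 = 2*1 + 0, so a_5 = 2.
so x = [2; 1, 4, 1, 2, 2].
Convergents (p_i = a_i*p_{i-1} + p_{i-2}, q_i = a_i*q_{i-1} + q_{i-2} with p_{-2}=0, p_{-1}=1, q_{-2}=1, q_{-1}=0), until the denominator exceeds 15:
  i=0: a_0=2, p_0 = 2*1 + 0 = 2, q_0 = 2*0 + 1 = 1.
  i=1: a_1=1, p_1 = 1*2 + 1 = 3, q_1 = 1*1 + 0 = 1.
  i=2: a_2=4, p_2 = 4*3 + 2 = 14, q_2 = 4*1 + 1 = 5.
  i=3: a_3=1, p_3 = 1*14 + 3 = 17, q_3 = 1*5 + 1 = 6.
  i=4: a_4=2, p_4 = 2*17 + 14 = 48, q_4 = 2*6 + 5 = 17.
q_4 = 17 > 15, so the last convergent with denominator <= 15 is p_3/q_3 = 17/6.
The closest fraction with denominator <= 15 is either p_3/q_3 or the intermediate fraction (k*p_3 + p_2)/(k*q_3 + q_2) with the largest k >= 1 whose denominator stays <= 15; these approach x as k grows, and every other convergent or intermediate fraction in range is farther away.
Largest k: floor((15 - q_2)/q_3) = floor((15 - 5)/6) = 1.
That gives (1*17 + 14)/(1*6 + 5) = 31/11.
Compare the errors: |x - 17/6| = |113*6 - 17*40|/(40*6) = 2/240, and |x - 31/11| = |113*11 - 31*40|/(40*11) = 3/440.
Cross-multiplying, 3*240 = 720 < 880 = 2*440, so 3/440 is smaller: the intermediate fraction 31/11 is closer to x than 17/6.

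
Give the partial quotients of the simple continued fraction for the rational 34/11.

Run the Euclidean algorithm on 34 and 11; the successive quotients are the partial quotients a_0, a_1, ... (each step inverts the fractional part left over by the previous one):
  34 = 3*11 + 1, so a_0 = 3.
  11 = 11*1 + 0, so a_1 = 11.
The remainder reaches 0 after 2 divisions, so the expansion has 2 partial quotients, read off in order.

[3; 11]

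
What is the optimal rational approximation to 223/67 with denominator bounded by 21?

10/3

Expand x = 223/67 as a continued fraction with the Euclidean algorithm:
  223 = 3*67 + 22, so a_0 = 3.
  67 = 3*22 + 1, so a_1 = 3.
  22 = 22*1 + 0, so a_2 = 22.
so x = [3; 3, 22].
Convergents (p_i = a_i*p_{i-1} + p_{i-2}, q_i = a_i*q_{i-1} + q_{i-2} with p_{-2}=0, p_{-1}=1, q_{-2}=1, q_{-1}=0), until the denominator exceeds 21:
  i=0: a_0=3, p_0 = 3*1 + 0 = 3, q_0 = 3*0 + 1 = 1.
  i=1: a_1=3, p_1 = 3*3 + 1 = 10, q_1 = 3*1 + 0 = 3.
  i=2: a_2=22, p_2 = 22*10 + 3 = 223, q_2 = 22*3 + 1 = 67.
q_2 = 67 > 21, so the last convergent with denominator <= 21 is p_1/q_1 = 10/3.
The closest fraction with denominator <= 21 is either p_1/q_1 or the intermediate fraction (k*p_1 + p_0)/(k*q_1 + q_0) with the largest k >= 1 whose denominator stays <= 21; these approach x as k grows, and every other convergent or intermediate fraction in range is farther away.
Largest k: floor((21 - q_0)/q_1) = floor((21 - 1)/3) = 6.
That gives (6*10 + 3)/(6*3 + 1) = 63/19.
Compare the errors: |x - 10/3| = |223*3 - 10*67|/(67*3) = 1/201, and |x - 63/19| = |223*19 - 63*67|/(67*19) = 16/1273.
Cross-multiplying, 1*1273 = 1273 < 3216 = 16*201, so 1/201 is smaller: the convergent 10/3 is closer to x than 63/19.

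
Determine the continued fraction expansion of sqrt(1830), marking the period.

[42; (1, 3, 1, 1, 16, 1, 1, 3, 1, 84)]

Write x_i = (sqrt(1830) + m_i)/d_i with (m_0, d_0) = (0, 1). a_0 = floor(sqrt(1830)) = 42, since 42^2 = 1764 <= 1830 < 1849 = 43^2.
Iterate m_{i+1} = d_i*a_i - m_i, d_{i+1} = (1830 - m_{i+1}^2)/d_i, a_{i+1} = floor((a_0 + m_{i+1})/d_{i+1}):
  m_1 = 1*42 - 0 = 42, d_1 = (1830 - 42^2)/1 = 66/1 = 66, a_1 = floor((42 + 42)/66) = 1.
  m_2 = 66*1 - 42 = 24, d_2 = (1830 - 24^2)/66 = 1254/66 = 19, a_2 = floor((42 + 24)/19) = 3.
  m_3 = 19*3 - 24 = 33, d_3 = (1830 - 33^2)/19 = 741/19 = 39, a_3 = floor((42 + 33)/39) = 1.
  m_4 = 39*1 - 33 = 6, d_4 = (1830 - 6^2)/39 = 1794/39 = 46, a_4 = floor((42 + 6)/46) = 1.
  m_5 = 46*1 - 6 = 40, d_5 = (1830 - 40^2)/46 = 230/46 = 5, a_5 = floor((42 + 40)/5) = 16.
  m_6 = 5*16 - 40 = 40, d_6 = (1830 - 40^2)/5 = 230/5 = 46, a_6 = floor((42 + 40)/46) = 1.
  m_7 = 46*1 - 40 = 6, d_7 = (1830 - 6^2)/46 = 1794/46 = 39, a_7 = floor((42 + 6)/39) = 1.
  m_8 = 39*1 - 6 = 33, d_8 = (1830 - 33^2)/39 = 741/39 = 19, a_8 = floor((42 + 33)/19) = 3.
  m_9 = 19*3 - 33 = 24, d_9 = (1830 - 24^2)/19 = 1254/19 = 66, a_9 = floor((42 + 24)/66) = 1.
  m_10 = 66*1 - 24 = 42, d_10 = (1830 - 42^2)/66 = 66/66 = 1, a_10 = floor((42 + 42)/1) = 84.
  m_11 = 1*84 - 42 = 42, d_11 = (1830 - 42^2)/1 = 66/1 = 66: (m_11, d_11) = (m_1, d_1) = (42, 66), so from here the quotients repeat a_1, ..., a_10; the period length is 10.
Hence the expansion of sqrt(1830) is a_0 = 42 followed by the repeating block 1, 3, 1, 1, 16, 1, 1, 3, 1, 84 (period 10).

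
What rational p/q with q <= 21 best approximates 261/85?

Expand x = 261/85 as a continued fraction with the Euclidean algorithm:
  261 = 3*85 + 6, so a_0 = 3.
  85 = 14*6 + 1, so a_1 = 14.
  6 = 6*1 + 0, so a_2 = 6.
so x = [3; 14, 6].
Convergents (p_i = a_i*p_{i-1} + p_{i-2}, q_i = a_i*q_{i-1} + q_{i-2} with p_{-2}=0, p_{-1}=1, q_{-2}=1, q_{-1}=0), until the denominator exceeds 21:
  i=0: a_0=3, p_0 = 3*1 + 0 = 3, q_0 = 3*0 + 1 = 1.
  i=1: a_1=14, p_1 = 14*3 + 1 = 43, q_1 = 14*1 + 0 = 14.
  i=2: a_2=6, p_2 = 6*43 + 3 = 261, q_2 = 6*14 + 1 = 85.
q_2 = 85 > 21, so the last convergent with denominator <= 21 is p_1/q_1 = 43/14.
The closest fraction with denominator <= 21 is either p_1/q_1 or the intermediate fraction (k*p_1 + p_0)/(k*q_1 + q_0) with the largest k >= 1 whose denominator stays <= 21; these approach x as k grows, and every other convergent or intermediate fraction in range is farther away.
Largest k: floor((21 - q_0)/q_1) = floor((21 - 1)/14) = 1.
That gives (1*43 + 3)/(1*14 + 1) = 46/15.
Compare the errors: |x - 43/14| = |261*14 - 43*85|/(85*14) = 1/1190, and |x - 46/15| = |261*15 - 46*85|/(85*15) = 5/1275.
Cross-multiplying, 1*1275 = 1275 < 5950 = 5*1190, so 1/1190 is smaller: the convergent 43/14 is closer to x than 46/15.

43/14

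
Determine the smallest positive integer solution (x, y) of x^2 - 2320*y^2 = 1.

First expand sqrt(2320) as a continued fraction. With x_i = (sqrt(2320) + m_i)/d_i and (m_0, d_0) = (0, 1): a_0 = floor(sqrt(2320)) = 48, since 48^2 = 2304 <= 2320 < 2401 = 49^2.
Iterate m_{i+1} = d_i*a_i - m_i, d_{i+1} = (2320 - m_{i+1}^2)/d_i, a_{i+1} = floor((a_0 + m_{i+1})/d_{i+1}):
  m_1 = 1*48 - 0 = 48, d_1 = (2320 - 48^2)/1 = 16/1 = 16, a_1 = floor((48 + 48)/16) = 6.
  m_2 = 16*6 - 48 = 48, d_2 = (2320 - 48^2)/16 = 16/16 = 1, a_2 = floor((48 + 48)/1) = 96.
  m_3 = 1*96 - 48 = 48, d_3 = (2320 - 48^2)/1 = 16/1 = 16: (m_3, d_3) = (m_1, d_1) = (48, 16), so from here the quotients repeat a_1, a_2; the period length is 2.
So sqrt(2320) = [48; (6, 96)] with period length k = 2.
k is even, so the fundamental solution of x^2 - 2320y^2 = 1 is (p_{k-1}, q_{k-1}) = (p_1, q_1); compute convergents through index 1.
Convergents (p_i = a_i*p_{i-1} + p_{i-2}, q_i = a_i*q_{i-1} + q_{i-2} with p_{-2}=0, p_{-1}=1, q_{-2}=1, q_{-1}=0):
  i=0: a_0=48, p_0 = 48*1 + 0 = 48, q_0 = 48*0 + 1 = 1.
  i=1: a_1=6, p_1 = 6*48 + 1 = 289, q_1 = 6*1 + 0 = 6.
Check: 289^2 - 2320*6^2 = 83521 - 83520 = 1, so (x, y) = (289, 6) solves the equation, and by the theorem it is the least positive solution.

(x, y) = (289, 6)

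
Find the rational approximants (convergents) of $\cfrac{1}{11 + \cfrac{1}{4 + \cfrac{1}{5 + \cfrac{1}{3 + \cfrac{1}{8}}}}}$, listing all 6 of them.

0/1, 1/11, 4/45, 21/236, 67/753, 557/6260

Using the convergent recurrence p_i = a_i*p_{i-1} + p_{i-2}, q_i = a_i*q_{i-1} + q_{i-2} with p_{-2}=0, p_{-1}=1, q_{-2}=1, q_{-1}=0:
  i=0: a_0=0, p_0 = 0*1 + 0 = 0, q_0 = 0*0 + 1 = 1.
  i=1: a_1=11, p_1 = 11*0 + 1 = 1, q_1 = 11*1 + 0 = 11.
  i=2: a_2=4, p_2 = 4*1 + 0 = 4, q_2 = 4*11 + 1 = 45.
  i=3: a_3=5, p_3 = 5*4 + 1 = 21, q_3 = 5*45 + 11 = 236.
  i=4: a_4=3, p_4 = 3*21 + 4 = 67, q_4 = 3*236 + 45 = 753.
  i=5: a_5=8, p_5 = 8*67 + 21 = 557, q_5 = 8*753 + 236 = 6260.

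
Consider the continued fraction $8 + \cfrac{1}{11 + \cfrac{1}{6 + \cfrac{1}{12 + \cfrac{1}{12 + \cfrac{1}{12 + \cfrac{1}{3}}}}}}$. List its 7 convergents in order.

8/1, 89/11, 542/67, 6593/815, 79658/9847, 962489/118979, 2967125/366784

Using the convergent recurrence p_i = a_i*p_{i-1} + p_{i-2}, q_i = a_i*q_{i-1} + q_{i-2} with p_{-2}=0, p_{-1}=1, q_{-2}=1, q_{-1}=0:
  i=0: a_0=8, p_0 = 8*1 + 0 = 8, q_0 = 8*0 + 1 = 1.
  i=1: a_1=11, p_1 = 11*8 + 1 = 89, q_1 = 11*1 + 0 = 11.
  i=2: a_2=6, p_2 = 6*89 + 8 = 542, q_2 = 6*11 + 1 = 67.
  i=3: a_3=12, p_3 = 12*542 + 89 = 6593, q_3 = 12*67 + 11 = 815.
  i=4: a_4=12, p_4 = 12*6593 + 542 = 79658, q_4 = 12*815 + 67 = 9847.
  i=5: a_5=12, p_5 = 12*79658 + 6593 = 962489, q_5 = 12*9847 + 815 = 118979.
  i=6: a_6=3, p_6 = 3*962489 + 79658 = 2967125, q_6 = 3*118979 + 9847 = 366784.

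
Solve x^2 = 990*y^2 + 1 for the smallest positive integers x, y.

First expand sqrt(990) as a continued fraction. With x_i = (sqrt(990) + m_i)/d_i and (m_0, d_0) = (0, 1): a_0 = floor(sqrt(990)) = 31, since 31^2 = 961 <= 990 < 1024 = 32^2.
Iterate m_{i+1} = d_i*a_i - m_i, d_{i+1} = (990 - m_{i+1}^2)/d_i, a_{i+1} = floor((a_0 + m_{i+1})/d_{i+1}):
  m_1 = 1*31 - 0 = 31, d_1 = (990 - 31^2)/1 = 29/1 = 29, a_1 = floor((31 + 31)/29) = 2.
  m_2 = 29*2 - 31 = 27, d_2 = (990 - 27^2)/29 = 261/29 = 9, a_2 = floor((31 + 27)/9) = 6.
  m_3 = 9*6 - 27 = 27, d_3 = (990 - 27^2)/9 = 261/9 = 29, a_3 = floor((31 + 27)/29) = 2.
  m_4 = 29*2 - 27 = 31, d_4 = (990 - 31^2)/29 = 29/29 = 1, a_4 = floor((31 + 31)/1) = 62.
  m_5 = 1*62 - 31 = 31, d_5 = (990 - 31^2)/1 = 29/1 = 29: (m_5, d_5) = (m_1, d_1) = (31, 29), so from here the quotients repeat a_1, ..., a_4; the period length is 4.
So sqrt(990) = [31; (2, 6, 2, 62)] with period length k = 4.
k is even, so the fundamental solution of x^2 - 990y^2 = 1 is (p_{k-1}, q_{k-1}) = (p_3, q_3); compute convergents through index 3.
Convergents (p_i = a_i*p_{i-1} + p_{i-2}, q_i = a_i*q_{i-1} + q_{i-2} with p_{-2}=0, p_{-1}=1, q_{-2}=1, q_{-1}=0):
  i=0: a_0=31, p_0 = 31*1 + 0 = 31, q_0 = 31*0 + 1 = 1.
  i=1: a_1=2, p_1 = 2*31 + 1 = 63, q_1 = 2*1 + 0 = 2.
  i=2: a_2=6, p_2 = 6*63 + 31 = 409, q_2 = 6*2 + 1 = 13.
  i=3: a_3=2, p_3 = 2*409 + 63 = 881, q_3 = 2*13 + 2 = 28.
Check: 881^2 - 990*28^2 = 776161 - 776160 = 1, so (x, y) = (881, 28) solves the equation, and by the theorem it is the least positive solution.

(x, y) = (881, 28)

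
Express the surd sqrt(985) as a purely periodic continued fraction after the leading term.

[31; (2, 1, 1, 2, 62)]

Write x_i = (sqrt(985) + m_i)/d_i with (m_0, d_0) = (0, 1). a_0 = floor(sqrt(985)) = 31, since 31^2 = 961 <= 985 < 1024 = 32^2.
Iterate m_{i+1} = d_i*a_i - m_i, d_{i+1} = (985 - m_{i+1}^2)/d_i, a_{i+1} = floor((a_0 + m_{i+1})/d_{i+1}):
  m_1 = 1*31 - 0 = 31, d_1 = (985 - 31^2)/1 = 24/1 = 24, a_1 = floor((31 + 31)/24) = 2.
  m_2 = 24*2 - 31 = 17, d_2 = (985 - 17^2)/24 = 696/24 = 29, a_2 = floor((31 + 17)/29) = 1.
  m_3 = 29*1 - 17 = 12, d_3 = (985 - 12^2)/29 = 841/29 = 29, a_3 = floor((31 + 12)/29) = 1.
  m_4 = 29*1 - 12 = 17, d_4 = (985 - 17^2)/29 = 696/29 = 24, a_4 = floor((31 + 17)/24) = 2.
  m_5 = 24*2 - 17 = 31, d_5 = (985 - 31^2)/24 = 24/24 = 1, a_5 = floor((31 + 31)/1) = 62.
  m_6 = 1*62 - 31 = 31, d_6 = (985 - 31^2)/1 = 24/1 = 24: (m_6, d_6) = (m_1, d_1) = (31, 24), so from here the quotients repeat a_1, ..., a_5; the period length is 5.
Hence the expansion of sqrt(985) is a_0 = 31 followed by the repeating block 2, 1, 1, 2, 62 (period 5).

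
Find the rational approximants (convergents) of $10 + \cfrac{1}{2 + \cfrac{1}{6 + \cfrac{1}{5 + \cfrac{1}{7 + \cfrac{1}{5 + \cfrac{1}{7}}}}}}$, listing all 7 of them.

10/1, 21/2, 136/13, 701/67, 5043/482, 25916/2477, 186455/17821

Using the convergent recurrence p_i = a_i*p_{i-1} + p_{i-2}, q_i = a_i*q_{i-1} + q_{i-2} with p_{-2}=0, p_{-1}=1, q_{-2}=1, q_{-1}=0:
  i=0: a_0=10, p_0 = 10*1 + 0 = 10, q_0 = 10*0 + 1 = 1.
  i=1: a_1=2, p_1 = 2*10 + 1 = 21, q_1 = 2*1 + 0 = 2.
  i=2: a_2=6, p_2 = 6*21 + 10 = 136, q_2 = 6*2 + 1 = 13.
  i=3: a_3=5, p_3 = 5*136 + 21 = 701, q_3 = 5*13 + 2 = 67.
  i=4: a_4=7, p_4 = 7*701 + 136 = 5043, q_4 = 7*67 + 13 = 482.
  i=5: a_5=5, p_5 = 5*5043 + 701 = 25916, q_5 = 5*482 + 67 = 2477.
  i=6: a_6=7, p_6 = 7*25916 + 5043 = 186455, q_6 = 7*2477 + 482 = 17821.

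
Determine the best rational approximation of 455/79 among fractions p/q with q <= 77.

311/54

Expand x = 455/79 as a continued fraction with the Euclidean algorithm:
  455 = 5*79 + 60, so a_0 = 5.
  79 = 1*60 + 19, so a_1 = 1.
  60 = 3*19 + 3, so a_2 = 3.
  19 = 6*3 + 1, so a_3 = 6.
  3 = 3*1 + 0, so a_4 = 3.
so x = [5; 1, 3, 6, 3].
Convergents (p_i = a_i*p_{i-1} + p_{i-2}, q_i = a_i*q_{i-1} + q_{i-2} with p_{-2}=0, p_{-1}=1, q_{-2}=1, q_{-1}=0), until the denominator exceeds 77:
  i=0: a_0=5, p_0 = 5*1 + 0 = 5, q_0 = 5*0 + 1 = 1.
  i=1: a_1=1, p_1 = 1*5 + 1 = 6, q_1 = 1*1 + 0 = 1.
  i=2: a_2=3, p_2 = 3*6 + 5 = 23, q_2 = 3*1 + 1 = 4.
  i=3: a_3=6, p_3 = 6*23 + 6 = 144, q_3 = 6*4 + 1 = 25.
  i=4: a_4=3, p_4 = 3*144 + 23 = 455, q_4 = 3*25 + 4 = 79.
q_4 = 79 > 77, so the last convergent with denominator <= 77 is p_3/q_3 = 144/25.
The closest fraction with denominator <= 77 is either p_3/q_3 or the intermediate fraction (k*p_3 + p_2)/(k*q_3 + q_2) with the largest k >= 1 whose denominator stays <= 77; these approach x as k grows, and every other convergent or intermediate fraction in range is farther away.
Largest k: floor((77 - q_2)/q_3) = floor((77 - 4)/25) = 2.
That gives (2*144 + 23)/(2*25 + 4) = 311/54.
Compare the errors: |x - 144/25| = |455*25 - 144*79|/(79*25) = 1/1975, and |x - 311/54| = |455*54 - 311*79|/(79*54) = 1/4266.
Cross-multiplying, 1*1975 = 1975 < 4266 = 1*4266, so 1/4266 is smaller: the intermediate fraction 311/54 is closer to x than 144/25.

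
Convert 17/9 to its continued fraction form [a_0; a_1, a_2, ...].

Run the Euclidean algorithm on 17 and 9; the successive quotients are the partial quotients a_0, a_1, ... (each step inverts the fractional part left over by the previous one):
  17 = 1*9 + 8, so a_0 = 1.
  9 = 1*8 + 1, so a_1 = 1.
  8 = 8*1 + 0, so a_2 = 8.
The remainder reaches 0 after 3 divisions, so the expansion has 3 partial quotients, read off in order.

[1; 1, 8]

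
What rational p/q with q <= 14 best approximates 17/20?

Expand x = 17/20 as a continued fraction with the Euclidean algorithm:
  17 = 0*20 + 17, so a_0 = 0.
  20 = 1*17 + 3, so a_1 = 1.
  17 = 5*3 + 2, so a_2 = 5.
  3 = 1*2 + 1, so a_3 = 1.
  2 = 2*1 + 0, so a_4 = 2.
so x = [0; 1, 5, 1, 2].
Convergents (p_i = a_i*p_{i-1} + p_{i-2}, q_i = a_i*q_{i-1} + q_{i-2} with p_{-2}=0, p_{-1}=1, q_{-2}=1, q_{-1}=0), until the denominator exceeds 14:
  i=0: a_0=0, p_0 = 0*1 + 0 = 0, q_0 = 0*0 + 1 = 1.
  i=1: a_1=1, p_1 = 1*0 + 1 = 1, q_1 = 1*1 + 0 = 1.
  i=2: a_2=5, p_2 = 5*1 + 0 = 5, q_2 = 5*1 + 1 = 6.
  i=3: a_3=1, p_3 = 1*5 + 1 = 6, q_3 = 1*6 + 1 = 7.
  i=4: a_4=2, p_4 = 2*6 + 5 = 17, q_4 = 2*7 + 6 = 20.
q_4 = 20 > 14, so the last convergent with denominator <= 14 is p_3/q_3 = 6/7.
The closest fraction with denominator <= 14 is either p_3/q_3 or the intermediate fraction (k*p_3 + p_2)/(k*q_3 + q_2) with the largest k >= 1 whose denominator stays <= 14; these approach x as k grows, and every other convergent or intermediate fraction in range is farther away.
Largest k: floor((14 - q_2)/q_3) = floor((14 - 6)/7) = 1.
That gives (1*6 + 5)/(1*7 + 6) = 11/13.
Compare the errors: |x - 6/7| = |17*7 - 6*20|/(20*7) = 1/140, and |x - 11/13| = |17*13 - 11*20|/(20*13) = 1/260.
Cross-multiplying, 1*140 = 140 < 260 = 1*260, so 1/260 is smaller: the intermediate fraction 11/13 is closer to x than 6/7.

11/13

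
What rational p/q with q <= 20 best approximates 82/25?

Expand x = 82/25 as a continued fraction with the Euclidean algorithm:
  82 = 3*25 + 7, so a_0 = 3.
  25 = 3*7 + 4, so a_1 = 3.
  7 = 1*4 + 3, so a_2 = 1.
  4 = 1*3 + 1, so a_3 = 1.
  3 = 3*1 + 0, so a_4 = 3.
so x = [3; 3, 1, 1, 3].
Convergents (p_i = a_i*p_{i-1} + p_{i-2}, q_i = a_i*q_{i-1} + q_{i-2} with p_{-2}=0, p_{-1}=1, q_{-2}=1, q_{-1}=0), until the denominator exceeds 20:
  i=0: a_0=3, p_0 = 3*1 + 0 = 3, q_0 = 3*0 + 1 = 1.
  i=1: a_1=3, p_1 = 3*3 + 1 = 10, q_1 = 3*1 + 0 = 3.
  i=2: a_2=1, p_2 = 1*10 + 3 = 13, q_2 = 1*3 + 1 = 4.
  i=3: a_3=1, p_3 = 1*13 + 10 = 23, q_3 = 1*4 + 3 = 7.
  i=4: a_4=3, p_4 = 3*23 + 13 = 82, q_4 = 3*7 + 4 = 25.
q_4 = 25 > 20, so the last convergent with denominator <= 20 is p_3/q_3 = 23/7.
The closest fraction with denominator <= 20 is either p_3/q_3 or the intermediate fraction (k*p_3 + p_2)/(k*q_3 + q_2) with the largest k >= 1 whose denominator stays <= 20; these approach x as k grows, and every other convergent or intermediate fraction in range is farther away.
Largest k: floor((20 - q_2)/q_3) = floor((20 - 4)/7) = 2.
That gives (2*23 + 13)/(2*7 + 4) = 59/18.
Compare the errors: |x - 23/7| = |82*7 - 23*25|/(25*7) = 1/175, and |x - 59/18| = |82*18 - 59*25|/(25*18) = 1/450.
Cross-multiplying, 1*175 = 175 < 450 = 1*450, so 1/450 is smaller: the intermediate fraction 59/18 is closer to x than 23/7.

59/18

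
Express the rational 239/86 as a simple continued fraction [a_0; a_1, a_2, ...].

[2; 1, 3, 1, 1, 9]

Run the Euclidean algorithm on 239 and 86; the successive quotients are the partial quotients a_0, a_1, ... (each step inverts the fractional part left over by the previous one):
  239 = 2*86 + 67, so a_0 = 2.
  86 = 1*67 + 19, so a_1 = 1.
  67 = 3*19 + 10, so a_2 = 3.
  19 = 1*10 + 9, so a_3 = 1.
  10 = 1*9 + 1, so a_4 = 1.
  9 = 9*1 + 0, so a_5 = 9.
The remainder reaches 0 after 6 divisions, so the expansion has 6 partial quotients, read off in order.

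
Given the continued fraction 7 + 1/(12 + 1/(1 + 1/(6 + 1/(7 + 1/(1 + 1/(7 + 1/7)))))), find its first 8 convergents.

7/1, 85/12, 92/13, 637/90, 4551/643, 5188/733, 40867/5774, 291257/41151

Using the convergent recurrence p_i = a_i*p_{i-1} + p_{i-2}, q_i = a_i*q_{i-1} + q_{i-2} with p_{-2}=0, p_{-1}=1, q_{-2}=1, q_{-1}=0:
  i=0: a_0=7, p_0 = 7*1 + 0 = 7, q_0 = 7*0 + 1 = 1.
  i=1: a_1=12, p_1 = 12*7 + 1 = 85, q_1 = 12*1 + 0 = 12.
  i=2: a_2=1, p_2 = 1*85 + 7 = 92, q_2 = 1*12 + 1 = 13.
  i=3: a_3=6, p_3 = 6*92 + 85 = 637, q_3 = 6*13 + 12 = 90.
  i=4: a_4=7, p_4 = 7*637 + 92 = 4551, q_4 = 7*90 + 13 = 643.
  i=5: a_5=1, p_5 = 1*4551 + 637 = 5188, q_5 = 1*643 + 90 = 733.
  i=6: a_6=7, p_6 = 7*5188 + 4551 = 40867, q_6 = 7*733 + 643 = 5774.
  i=7: a_7=7, p_7 = 7*40867 + 5188 = 291257, q_7 = 7*5774 + 733 = 41151.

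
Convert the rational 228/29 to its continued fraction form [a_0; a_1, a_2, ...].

[7; 1, 6, 4]

Run the Euclidean algorithm on 228 and 29; the successive quotients are the partial quotients a_0, a_1, ... (each step inverts the fractional part left over by the previous one):
  228 = 7*29 + 25, so a_0 = 7.
  29 = 1*25 + 4, so a_1 = 1.
  25 = 6*4 + 1, so a_2 = 6.
  4 = 4*1 + 0, so a_3 = 4.
The remainder reaches 0 after 4 divisions, so the expansion has 4 partial quotients, read off in order.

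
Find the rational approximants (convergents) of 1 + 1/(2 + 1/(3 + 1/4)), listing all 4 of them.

1/1, 3/2, 10/7, 43/30

Using the convergent recurrence p_i = a_i*p_{i-1} + p_{i-2}, q_i = a_i*q_{i-1} + q_{i-2} with p_{-2}=0, p_{-1}=1, q_{-2}=1, q_{-1}=0:
  i=0: a_0=1, p_0 = 1*1 + 0 = 1, q_0 = 1*0 + 1 = 1.
  i=1: a_1=2, p_1 = 2*1 + 1 = 3, q_1 = 2*1 + 0 = 2.
  i=2: a_2=3, p_2 = 3*3 + 1 = 10, q_2 = 3*2 + 1 = 7.
  i=3: a_3=4, p_3 = 4*10 + 3 = 43, q_3 = 4*7 + 2 = 30.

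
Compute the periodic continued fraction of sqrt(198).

[14; (14, 28)]

Write x_i = (sqrt(198) + m_i)/d_i with (m_0, d_0) = (0, 1). a_0 = floor(sqrt(198)) = 14, since 14^2 = 196 <= 198 < 225 = 15^2.
Iterate m_{i+1} = d_i*a_i - m_i, d_{i+1} = (198 - m_{i+1}^2)/d_i, a_{i+1} = floor((a_0 + m_{i+1})/d_{i+1}):
  m_1 = 1*14 - 0 = 14, d_1 = (198 - 14^2)/1 = 2/1 = 2, a_1 = floor((14 + 14)/2) = 14.
  m_2 = 2*14 - 14 = 14, d_2 = (198 - 14^2)/2 = 2/2 = 1, a_2 = floor((14 + 14)/1) = 28.
  m_3 = 1*28 - 14 = 14, d_3 = (198 - 14^2)/1 = 2/1 = 2: (m_3, d_3) = (m_1, d_1) = (14, 2), so from here the quotients repeat a_1, a_2; the period length is 2.
Hence the expansion of sqrt(198) is a_0 = 14 followed by the repeating block 14, 28 (period 2).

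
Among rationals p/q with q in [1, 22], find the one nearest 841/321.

55/21

Expand x = 841/321 as a continued fraction with the Euclidean algorithm:
  841 = 2*321 + 199, so a_0 = 2.
  321 = 1*199 + 122, so a_1 = 1.
  199 = 1*122 + 77, so a_2 = 1.
  122 = 1*77 + 45, so a_3 = 1.
  77 = 1*45 + 32, so a_4 = 1.
  45 = 1*32 + 13, so a_5 = 1.
  32 = 2*13 + 6, so a_6 = 2.
  13 = 2*6 + 1, so a_7 = 2.
  6 = 6*1 + 0, so a_8 = 6.
so x = [2; 1, 1, 1, 1, 1, 2, 2, 6].
Convergents (p_i = a_i*p_{i-1} + p_{i-2}, q_i = a_i*q_{i-1} + q_{i-2} with p_{-2}=0, p_{-1}=1, q_{-2}=1, q_{-1}=0), until the denominator exceeds 22:
  i=0: a_0=2, p_0 = 2*1 + 0 = 2, q_0 = 2*0 + 1 = 1.
  i=1: a_1=1, p_1 = 1*2 + 1 = 3, q_1 = 1*1 + 0 = 1.
  i=2: a_2=1, p_2 = 1*3 + 2 = 5, q_2 = 1*1 + 1 = 2.
  i=3: a_3=1, p_3 = 1*5 + 3 = 8, q_3 = 1*2 + 1 = 3.
  i=4: a_4=1, p_4 = 1*8 + 5 = 13, q_4 = 1*3 + 2 = 5.
  i=5: a_5=1, p_5 = 1*13 + 8 = 21, q_5 = 1*5 + 3 = 8.
  i=6: a_6=2, p_6 = 2*21 + 13 = 55, q_6 = 2*8 + 5 = 21.
  i=7: a_7=2, p_7 = 2*55 + 21 = 131, q_7 = 2*21 + 8 = 50.
q_7 = 50 > 22, so the last convergent with denominator <= 22 is p_6/q_6 = 55/21.
The closest fraction with denominator <= 22 is either p_6/q_6 or the intermediate fraction (k*p_6 + p_5)/(k*q_6 + q_5) with the largest k >= 1 whose denominator stays <= 22; these approach x as k grows, and every other convergent or intermediate fraction in range is farther away.
Largest k: floor((22 - q_5)/q_6) = floor((22 - 8)/21) = 0.
Since k = 0, no intermediate fraction beyond p_6/q_6 has denominator <= 22, so the convergent 55/21 is the closest (its error is |841*21 - 55*321|/(321*21) = 6/6741).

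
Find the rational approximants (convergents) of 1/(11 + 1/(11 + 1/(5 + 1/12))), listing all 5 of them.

0/1, 1/11, 11/122, 56/621, 683/7574

Using the convergent recurrence p_i = a_i*p_{i-1} + p_{i-2}, q_i = a_i*q_{i-1} + q_{i-2} with p_{-2}=0, p_{-1}=1, q_{-2}=1, q_{-1}=0:
  i=0: a_0=0, p_0 = 0*1 + 0 = 0, q_0 = 0*0 + 1 = 1.
  i=1: a_1=11, p_1 = 11*0 + 1 = 1, q_1 = 11*1 + 0 = 11.
  i=2: a_2=11, p_2 = 11*1 + 0 = 11, q_2 = 11*11 + 1 = 122.
  i=3: a_3=5, p_3 = 5*11 + 1 = 56, q_3 = 5*122 + 11 = 621.
  i=4: a_4=12, p_4 = 12*56 + 11 = 683, q_4 = 12*621 + 122 = 7574.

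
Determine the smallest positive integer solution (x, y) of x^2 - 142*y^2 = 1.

(x, y) = (143, 12)

First expand sqrt(142) as a continued fraction. With x_i = (sqrt(142) + m_i)/d_i and (m_0, d_0) = (0, 1): a_0 = floor(sqrt(142)) = 11, since 11^2 = 121 <= 142 < 144 = 12^2.
Iterate m_{i+1} = d_i*a_i - m_i, d_{i+1} = (142 - m_{i+1}^2)/d_i, a_{i+1} = floor((a_0 + m_{i+1})/d_{i+1}):
  m_1 = 1*11 - 0 = 11, d_1 = (142 - 11^2)/1 = 21/1 = 21, a_1 = floor((11 + 11)/21) = 1.
  m_2 = 21*1 - 11 = 10, d_2 = (142 - 10^2)/21 = 42/21 = 2, a_2 = floor((11 + 10)/2) = 10.
  m_3 = 2*10 - 10 = 10, d_3 = (142 - 10^2)/2 = 42/2 = 21, a_3 = floor((11 + 10)/21) = 1.
  m_4 = 21*1 - 10 = 11, d_4 = (142 - 11^2)/21 = 21/21 = 1, a_4 = floor((11 + 11)/1) = 22.
  m_5 = 1*22 - 11 = 11, d_5 = (142 - 11^2)/1 = 21/1 = 21: (m_5, d_5) = (m_1, d_1) = (11, 21), so from here the quotients repeat a_1, ..., a_4; the period length is 4.
So sqrt(142) = [11; (1, 10, 1, 22)] with period length k = 4.
k is even, so the fundamental solution of x^2 - 142y^2 = 1 is (p_{k-1}, q_{k-1}) = (p_3, q_3); compute convergents through index 3.
Convergents (p_i = a_i*p_{i-1} + p_{i-2}, q_i = a_i*q_{i-1} + q_{i-2} with p_{-2}=0, p_{-1}=1, q_{-2}=1, q_{-1}=0):
  i=0: a_0=11, p_0 = 11*1 + 0 = 11, q_0 = 11*0 + 1 = 1.
  i=1: a_1=1, p_1 = 1*11 + 1 = 12, q_1 = 1*1 + 0 = 1.
  i=2: a_2=10, p_2 = 10*12 + 11 = 131, q_2 = 10*1 + 1 = 11.
  i=3: a_3=1, p_3 = 1*131 + 12 = 143, q_3 = 1*11 + 1 = 12.
Check: 143^2 - 142*12^2 = 20449 - 20448 = 1, so (x, y) = (143, 12) solves the equation, and by the theorem it is the least positive solution.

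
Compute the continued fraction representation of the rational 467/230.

Run the Euclidean algorithm on 467 and 230; the successive quotients are the partial quotients a_0, a_1, ... (each step inverts the fractional part left over by the previous one):
  467 = 2*230 + 7, so a_0 = 2.
  230 = 32*7 + 6, so a_1 = 32.
  7 = 1*6 + 1, so a_2 = 1.
  6 = 6*1 + 0, so a_3 = 6.
The remainder reaches 0 after 4 divisions, so the expansion has 4 partial quotients, read off in order.

[2; 32, 1, 6]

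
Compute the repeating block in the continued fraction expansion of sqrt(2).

Write x_i = (sqrt(2) + m_i)/d_i with (m_0, d_0) = (0, 1). a_0 = floor(sqrt(2)) = 1, since 1^2 = 1 <= 2 < 4 = 2^2.
Iterate m_{i+1} = d_i*a_i - m_i, d_{i+1} = (2 - m_{i+1}^2)/d_i, a_{i+1} = floor((a_0 + m_{i+1})/d_{i+1}):
  m_1 = 1*1 - 0 = 1, d_1 = (2 - 1^2)/1 = 1/1 = 1, a_1 = floor((1 + 1)/1) = 2.
  m_2 = 1*2 - 1 = 1, d_2 = (2 - 1^2)/1 = 1/1 = 1: (m_2, d_2) = (m_1, d_1) = (1, 1), so from here the quotient a_1 repeats; the period length is 1.
Hence the expansion of sqrt(2) is a_0 = 1 followed by the repeating block 2 (period 1).

[1; (2)]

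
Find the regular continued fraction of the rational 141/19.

Run the Euclidean algorithm on 141 and 19; the successive quotients are the partial quotients a_0, a_1, ... (each step inverts the fractional part left over by the previous one):
  141 = 7*19 + 8, so a_0 = 7.
  19 = 2*8 + 3, so a_1 = 2.
  8 = 2*3 + 2, so a_2 = 2.
  3 = 1*2 + 1, so a_3 = 1.
  2 = 2*1 + 0, so a_4 = 2.
The remainder reaches 0 after 5 divisions, so the expansion has 5 partial quotients, read off in order.

[7; 2, 2, 1, 2]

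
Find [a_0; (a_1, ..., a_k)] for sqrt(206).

[14; (2, 1, 5, 14, 5, 1, 2, 28)]

Write x_i = (sqrt(206) + m_i)/d_i with (m_0, d_0) = (0, 1). a_0 = floor(sqrt(206)) = 14, since 14^2 = 196 <= 206 < 225 = 15^2.
Iterate m_{i+1} = d_i*a_i - m_i, d_{i+1} = (206 - m_{i+1}^2)/d_i, a_{i+1} = floor((a_0 + m_{i+1})/d_{i+1}):
  m_1 = 1*14 - 0 = 14, d_1 = (206 - 14^2)/1 = 10/1 = 10, a_1 = floor((14 + 14)/10) = 2.
  m_2 = 10*2 - 14 = 6, d_2 = (206 - 6^2)/10 = 170/10 = 17, a_2 = floor((14 + 6)/17) = 1.
  m_3 = 17*1 - 6 = 11, d_3 = (206 - 11^2)/17 = 85/17 = 5, a_3 = floor((14 + 11)/5) = 5.
  m_4 = 5*5 - 11 = 14, d_4 = (206 - 14^2)/5 = 10/5 = 2, a_4 = floor((14 + 14)/2) = 14.
  m_5 = 2*14 - 14 = 14, d_5 = (206 - 14^2)/2 = 10/2 = 5, a_5 = floor((14 + 14)/5) = 5.
  m_6 = 5*5 - 14 = 11, d_6 = (206 - 11^2)/5 = 85/5 = 17, a_6 = floor((14 + 11)/17) = 1.
  m_7 = 17*1 - 11 = 6, d_7 = (206 - 6^2)/17 = 170/17 = 10, a_7 = floor((14 + 6)/10) = 2.
  m_8 = 10*2 - 6 = 14, d_8 = (206 - 14^2)/10 = 10/10 = 1, a_8 = floor((14 + 14)/1) = 28.
  m_9 = 1*28 - 14 = 14, d_9 = (206 - 14^2)/1 = 10/1 = 10: (m_9, d_9) = (m_1, d_1) = (14, 10), so from here the quotients repeat a_1, ..., a_8; the period length is 8.
Hence the expansion of sqrt(206) is a_0 = 14 followed by the repeating block 2, 1, 5, 14, 5, 1, 2, 28 (period 8).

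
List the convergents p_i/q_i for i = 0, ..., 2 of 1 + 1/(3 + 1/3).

1/1, 4/3, 13/10

Using the convergent recurrence p_i = a_i*p_{i-1} + p_{i-2}, q_i = a_i*q_{i-1} + q_{i-2} with p_{-2}=0, p_{-1}=1, q_{-2}=1, q_{-1}=0:
  i=0: a_0=1, p_0 = 1*1 + 0 = 1, q_0 = 1*0 + 1 = 1.
  i=1: a_1=3, p_1 = 3*1 + 1 = 4, q_1 = 3*1 + 0 = 3.
  i=2: a_2=3, p_2 = 3*4 + 1 = 13, q_2 = 3*3 + 1 = 10.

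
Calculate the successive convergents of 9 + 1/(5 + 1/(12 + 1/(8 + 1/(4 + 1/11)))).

Using the convergent recurrence p_i = a_i*p_{i-1} + p_{i-2}, q_i = a_i*q_{i-1} + q_{i-2} with p_{-2}=0, p_{-1}=1, q_{-2}=1, q_{-1}=0:
  i=0: a_0=9, p_0 = 9*1 + 0 = 9, q_0 = 9*0 + 1 = 1.
  i=1: a_1=5, p_1 = 5*9 + 1 = 46, q_1 = 5*1 + 0 = 5.
  i=2: a_2=12, p_2 = 12*46 + 9 = 561, q_2 = 12*5 + 1 = 61.
  i=3: a_3=8, p_3 = 8*561 + 46 = 4534, q_3 = 8*61 + 5 = 493.
  i=4: a_4=4, p_4 = 4*4534 + 561 = 18697, q_4 = 4*493 + 61 = 2033.
  i=5: a_5=11, p_5 = 11*18697 + 4534 = 210201, q_5 = 11*2033 + 493 = 22856.

9/1, 46/5, 561/61, 4534/493, 18697/2033, 210201/22856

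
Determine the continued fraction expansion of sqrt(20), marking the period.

[4; (2, 8)]

Write x_i = (sqrt(20) + m_i)/d_i with (m_0, d_0) = (0, 1). a_0 = floor(sqrt(20)) = 4, since 4^2 = 16 <= 20 < 25 = 5^2.
Iterate m_{i+1} = d_i*a_i - m_i, d_{i+1} = (20 - m_{i+1}^2)/d_i, a_{i+1} = floor((a_0 + m_{i+1})/d_{i+1}):
  m_1 = 1*4 - 0 = 4, d_1 = (20 - 4^2)/1 = 4/1 = 4, a_1 = floor((4 + 4)/4) = 2.
  m_2 = 4*2 - 4 = 4, d_2 = (20 - 4^2)/4 = 4/4 = 1, a_2 = floor((4 + 4)/1) = 8.
  m_3 = 1*8 - 4 = 4, d_3 = (20 - 4^2)/1 = 4/1 = 4: (m_3, d_3) = (m_1, d_1) = (4, 4), so from here the quotients repeat a_1, a_2; the period length is 2.
Hence the expansion of sqrt(20) is a_0 = 4 followed by the repeating block 2, 8 (period 2).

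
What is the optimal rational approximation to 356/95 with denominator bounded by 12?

15/4

Expand x = 356/95 as a continued fraction with the Euclidean algorithm:
  356 = 3*95 + 71, so a_0 = 3.
  95 = 1*71 + 24, so a_1 = 1.
  71 = 2*24 + 23, so a_2 = 2.
  24 = 1*23 + 1, so a_3 = 1.
  23 = 23*1 + 0, so a_4 = 23.
so x = [3; 1, 2, 1, 23].
Convergents (p_i = a_i*p_{i-1} + p_{i-2}, q_i = a_i*q_{i-1} + q_{i-2} with p_{-2}=0, p_{-1}=1, q_{-2}=1, q_{-1}=0), until the denominator exceeds 12:
  i=0: a_0=3, p_0 = 3*1 + 0 = 3, q_0 = 3*0 + 1 = 1.
  i=1: a_1=1, p_1 = 1*3 + 1 = 4, q_1 = 1*1 + 0 = 1.
  i=2: a_2=2, p_2 = 2*4 + 3 = 11, q_2 = 2*1 + 1 = 3.
  i=3: a_3=1, p_3 = 1*11 + 4 = 15, q_3 = 1*3 + 1 = 4.
  i=4: a_4=23, p_4 = 23*15 + 11 = 356, q_4 = 23*4 + 3 = 95.
q_4 = 95 > 12, so the last convergent with denominator <= 12 is p_3/q_3 = 15/4.
The closest fraction with denominator <= 12 is either p_3/q_3 or the intermediate fraction (k*p_3 + p_2)/(k*q_3 + q_2) with the largest k >= 1 whose denominator stays <= 12; these approach x as k grows, and every other convergent or intermediate fraction in range is farther away.
Largest k: floor((12 - q_2)/q_3) = floor((12 - 3)/4) = 2.
That gives (2*15 + 11)/(2*4 + 3) = 41/11.
Compare the errors: |x - 15/4| = |356*4 - 15*95|/(95*4) = 1/380, and |x - 41/11| = |356*11 - 41*95|/(95*11) = 21/1045.
Cross-multiplying, 1*1045 = 1045 < 7980 = 21*380, so 1/380 is smaller: the convergent 15/4 is closer to x than 41/11.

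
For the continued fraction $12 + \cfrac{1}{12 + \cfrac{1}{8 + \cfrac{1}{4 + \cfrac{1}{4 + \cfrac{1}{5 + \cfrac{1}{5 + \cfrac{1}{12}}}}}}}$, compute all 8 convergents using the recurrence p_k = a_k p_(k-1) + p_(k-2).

12/1, 145/12, 1172/97, 4833/400, 20504/1697, 107353/8885, 557269/46122, 6794581/562349

Using the convergent recurrence p_i = a_i*p_{i-1} + p_{i-2}, q_i = a_i*q_{i-1} + q_{i-2} with p_{-2}=0, p_{-1}=1, q_{-2}=1, q_{-1}=0:
  i=0: a_0=12, p_0 = 12*1 + 0 = 12, q_0 = 12*0 + 1 = 1.
  i=1: a_1=12, p_1 = 12*12 + 1 = 145, q_1 = 12*1 + 0 = 12.
  i=2: a_2=8, p_2 = 8*145 + 12 = 1172, q_2 = 8*12 + 1 = 97.
  i=3: a_3=4, p_3 = 4*1172 + 145 = 4833, q_3 = 4*97 + 12 = 400.
  i=4: a_4=4, p_4 = 4*4833 + 1172 = 20504, q_4 = 4*400 + 97 = 1697.
  i=5: a_5=5, p_5 = 5*20504 + 4833 = 107353, q_5 = 5*1697 + 400 = 8885.
  i=6: a_6=5, p_6 = 5*107353 + 20504 = 557269, q_6 = 5*8885 + 1697 = 46122.
  i=7: a_7=12, p_7 = 12*557269 + 107353 = 6794581, q_7 = 12*46122 + 8885 = 562349.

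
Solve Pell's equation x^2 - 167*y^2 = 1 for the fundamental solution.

(x, y) = (168, 13)

First expand sqrt(167) as a continued fraction. With x_i = (sqrt(167) + m_i)/d_i and (m_0, d_0) = (0, 1): a_0 = floor(sqrt(167)) = 12, since 12^2 = 144 <= 167 < 169 = 13^2.
Iterate m_{i+1} = d_i*a_i - m_i, d_{i+1} = (167 - m_{i+1}^2)/d_i, a_{i+1} = floor((a_0 + m_{i+1})/d_{i+1}):
  m_1 = 1*12 - 0 = 12, d_1 = (167 - 12^2)/1 = 23/1 = 23, a_1 = floor((12 + 12)/23) = 1.
  m_2 = 23*1 - 12 = 11, d_2 = (167 - 11^2)/23 = 46/23 = 2, a_2 = floor((12 + 11)/2) = 11.
  m_3 = 2*11 - 11 = 11, d_3 = (167 - 11^2)/2 = 46/2 = 23, a_3 = floor((12 + 11)/23) = 1.
  m_4 = 23*1 - 11 = 12, d_4 = (167 - 12^2)/23 = 23/23 = 1, a_4 = floor((12 + 12)/1) = 24.
  m_5 = 1*24 - 12 = 12, d_5 = (167 - 12^2)/1 = 23/1 = 23: (m_5, d_5) = (m_1, d_1) = (12, 23), so from here the quotients repeat a_1, ..., a_4; the period length is 4.
So sqrt(167) = [12; (1, 11, 1, 24)] with period length k = 4.
k is even, so the fundamental solution of x^2 - 167y^2 = 1 is (p_{k-1}, q_{k-1}) = (p_3, q_3); compute convergents through index 3.
Convergents (p_i = a_i*p_{i-1} + p_{i-2}, q_i = a_i*q_{i-1} + q_{i-2} with p_{-2}=0, p_{-1}=1, q_{-2}=1, q_{-1}=0):
  i=0: a_0=12, p_0 = 12*1 + 0 = 12, q_0 = 12*0 + 1 = 1.
  i=1: a_1=1, p_1 = 1*12 + 1 = 13, q_1 = 1*1 + 0 = 1.
  i=2: a_2=11, p_2 = 11*13 + 12 = 155, q_2 = 11*1 + 1 = 12.
  i=3: a_3=1, p_3 = 1*155 + 13 = 168, q_3 = 1*12 + 1 = 13.
Check: 168^2 - 167*13^2 = 28224 - 28223 = 1, so (x, y) = (168, 13) solves the equation, and by the theorem it is the least positive solution.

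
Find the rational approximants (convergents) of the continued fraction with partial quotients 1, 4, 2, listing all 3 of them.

Using the convergent recurrence p_i = a_i*p_{i-1} + p_{i-2}, q_i = a_i*q_{i-1} + q_{i-2} with p_{-2}=0, p_{-1}=1, q_{-2}=1, q_{-1}=0:
  i=0: a_0=1, p_0 = 1*1 + 0 = 1, q_0 = 1*0 + 1 = 1.
  i=1: a_1=4, p_1 = 4*1 + 1 = 5, q_1 = 4*1 + 0 = 4.
  i=2: a_2=2, p_2 = 2*5 + 1 = 11, q_2 = 2*4 + 1 = 9.

1/1, 5/4, 11/9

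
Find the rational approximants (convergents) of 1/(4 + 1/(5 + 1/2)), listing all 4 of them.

Using the convergent recurrence p_i = a_i*p_{i-1} + p_{i-2}, q_i = a_i*q_{i-1} + q_{i-2} with p_{-2}=0, p_{-1}=1, q_{-2}=1, q_{-1}=0:
  i=0: a_0=0, p_0 = 0*1 + 0 = 0, q_0 = 0*0 + 1 = 1.
  i=1: a_1=4, p_1 = 4*0 + 1 = 1, q_1 = 4*1 + 0 = 4.
  i=2: a_2=5, p_2 = 5*1 + 0 = 5, q_2 = 5*4 + 1 = 21.
  i=3: a_3=2, p_3 = 2*5 + 1 = 11, q_3 = 2*21 + 4 = 46.

0/1, 1/4, 5/21, 11/46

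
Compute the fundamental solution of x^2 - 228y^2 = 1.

First expand sqrt(228) as a continued fraction. With x_i = (sqrt(228) + m_i)/d_i and (m_0, d_0) = (0, 1): a_0 = floor(sqrt(228)) = 15, since 15^2 = 225 <= 228 < 256 = 16^2.
Iterate m_{i+1} = d_i*a_i - m_i, d_{i+1} = (228 - m_{i+1}^2)/d_i, a_{i+1} = floor((a_0 + m_{i+1})/d_{i+1}):
  m_1 = 1*15 - 0 = 15, d_1 = (228 - 15^2)/1 = 3/1 = 3, a_1 = floor((15 + 15)/3) = 10.
  m_2 = 3*10 - 15 = 15, d_2 = (228 - 15^2)/3 = 3/3 = 1, a_2 = floor((15 + 15)/1) = 30.
  m_3 = 1*30 - 15 = 15, d_3 = (228 - 15^2)/1 = 3/1 = 3: (m_3, d_3) = (m_1, d_1) = (15, 3), so from here the quotients repeat a_1, a_2; the period length is 2.
So sqrt(228) = [15; (10, 30)] with period length k = 2.
k is even, so the fundamental solution of x^2 - 228y^2 = 1 is (p_{k-1}, q_{k-1}) = (p_1, q_1); compute convergents through index 1.
Convergents (p_i = a_i*p_{i-1} + p_{i-2}, q_i = a_i*q_{i-1} + q_{i-2} with p_{-2}=0, p_{-1}=1, q_{-2}=1, q_{-1}=0):
  i=0: a_0=15, p_0 = 15*1 + 0 = 15, q_0 = 15*0 + 1 = 1.
  i=1: a_1=10, p_1 = 10*15 + 1 = 151, q_1 = 10*1 + 0 = 10.
Check: 151^2 - 228*10^2 = 22801 - 22800 = 1, so (x, y) = (151, 10) solves the equation, and by the theorem it is the least positive solution.

(x, y) = (151, 10)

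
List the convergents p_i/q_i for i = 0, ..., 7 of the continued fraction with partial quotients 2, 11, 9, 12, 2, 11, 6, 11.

2/1, 23/11, 209/100, 2531/1211, 5271/2522, 60512/28953, 368343/176240, 4112285/1967593

Using the convergent recurrence p_i = a_i*p_{i-1} + p_{i-2}, q_i = a_i*q_{i-1} + q_{i-2} with p_{-2}=0, p_{-1}=1, q_{-2}=1, q_{-1}=0:
  i=0: a_0=2, p_0 = 2*1 + 0 = 2, q_0 = 2*0 + 1 = 1.
  i=1: a_1=11, p_1 = 11*2 + 1 = 23, q_1 = 11*1 + 0 = 11.
  i=2: a_2=9, p_2 = 9*23 + 2 = 209, q_2 = 9*11 + 1 = 100.
  i=3: a_3=12, p_3 = 12*209 + 23 = 2531, q_3 = 12*100 + 11 = 1211.
  i=4: a_4=2, p_4 = 2*2531 + 209 = 5271, q_4 = 2*1211 + 100 = 2522.
  i=5: a_5=11, p_5 = 11*5271 + 2531 = 60512, q_5 = 11*2522 + 1211 = 28953.
  i=6: a_6=6, p_6 = 6*60512 + 5271 = 368343, q_6 = 6*28953 + 2522 = 176240.
  i=7: a_7=11, p_7 = 11*368343 + 60512 = 4112285, q_7 = 11*176240 + 28953 = 1967593.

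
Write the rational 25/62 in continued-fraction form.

Run the Euclidean algorithm on 25 and 62; the successive quotients are the partial quotients a_0, a_1, ... (each step inverts the fractional part left over by the previous one):
  25 = 0*62 + 25, so a_0 = 0.
  62 = 2*25 + 12, so a_1 = 2.
  25 = 2*12 + 1, so a_2 = 2.
  12 = 12*1 + 0, so a_3 = 12.
The remainder reaches 0 after 4 divisions, so the expansion has 4 partial quotients, read off in order.

[0; 2, 2, 12]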